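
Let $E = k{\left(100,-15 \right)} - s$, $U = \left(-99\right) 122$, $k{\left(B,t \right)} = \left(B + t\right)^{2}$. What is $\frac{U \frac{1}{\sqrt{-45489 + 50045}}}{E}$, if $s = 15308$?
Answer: $\frac{6039 \sqrt{1139}}{9206537} \approx 0.022138$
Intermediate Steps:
$U = -12078$
$E = -8083$ ($E = \left(100 - 15\right)^{2} - 15308 = 85^{2} - 15308 = 7225 - 15308 = -8083$)
$\frac{U \frac{1}{\sqrt{-45489 + 50045}}}{E} = \frac{\left(-12078\right) \frac{1}{\sqrt{-45489 + 50045}}}{-8083} = - \frac{12078}{\sqrt{4556}} \left(- \frac{1}{8083}\right) = - \frac{12078}{2 \sqrt{1139}} \left(- \frac{1}{8083}\right) = - 12078 \frac{\sqrt{1139}}{2278} \left(- \frac{1}{8083}\right) = - \frac{6039 \sqrt{1139}}{1139} \left(- \frac{1}{8083}\right) = \frac{6039 \sqrt{1139}}{9206537}$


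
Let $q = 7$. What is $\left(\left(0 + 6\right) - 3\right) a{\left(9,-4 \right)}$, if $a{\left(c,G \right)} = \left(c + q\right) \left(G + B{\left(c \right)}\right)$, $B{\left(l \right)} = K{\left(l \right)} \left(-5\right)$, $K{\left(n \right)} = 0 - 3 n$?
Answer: $6288$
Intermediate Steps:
$K{\left(n \right)} = - 3 n$
$B{\left(l \right)} = 15 l$ ($B{\left(l \right)} = - 3 l \left(-5\right) = 15 l$)
$a{\left(c,G \right)} = \left(7 + c\right) \left(G + 15 c\right)$ ($a{\left(c,G \right)} = \left(c + 7\right) \left(G + 15 c\right) = \left(7 + c\right) \left(G + 15 c\right)$)
$\left(\left(0 + 6\right) - 3\right) a{\left(9,-4 \right)} = \left(\left(0 + 6\right) - 3\right) \left(7 \left(-4\right) + 15 \cdot 9^{2} + 105 \cdot 9 - 36\right) = \left(6 - 3\right) \left(-28 + 15 \cdot 81 + 945 - 36\right) = 3 \left(-28 + 1215 + 945 - 36\right) = 3 \cdot 2096 = 6288$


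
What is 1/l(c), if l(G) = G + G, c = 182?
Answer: 1/364 ≈ 0.0027473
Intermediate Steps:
l(G) = 2*G
1/l(c) = 1/(2*182) = 1/364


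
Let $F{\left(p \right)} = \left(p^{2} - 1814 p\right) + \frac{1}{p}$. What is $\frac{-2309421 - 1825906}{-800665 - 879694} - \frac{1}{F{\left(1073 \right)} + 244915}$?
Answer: $\frac{2441254850584918}{991984800656487} \approx 2.461$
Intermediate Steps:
$F{\left(p \right)} = \frac{1}{p} + p^{2} - 1814 p$
$\frac{-2309421 - 1825906}{-800665 - 879694} - \frac{1}{F{\left(1073 \right)} + 244915} = \frac{-2309421 - 1825906}{-800665 - 879694} - \frac{1}{\frac{1 + 1073^{2} \left(-1814 + 1073\right)}{1073} + 244915} = - \frac{4135327}{-1680359} - \frac{1}{\frac{1 + 1151329 \left(-741\right)}{1073} + 244915} = \left(-4135327\right) \left(- \frac{1}{1680359}\right) - \frac{1}{\frac{1 - 853134789}{1073} + 244915} = \frac{4135327}{1680359} - \frac{1}{\frac{1}{1073} \left(-853134788\right) + 244915} = \frac{4135327}{1680359} - \frac{1}{- \frac{853134788}{1073} + 244915} = \frac{4135327}{1680359} - \frac{1}{- \frac{590340993}{1073}} = \frac{4135327}{1680359} - - \frac{1073}{590340993} = \frac{4135327}{1680359} + \frac{1073}{590340993} = \frac{2441254850584918}{991984800656487}$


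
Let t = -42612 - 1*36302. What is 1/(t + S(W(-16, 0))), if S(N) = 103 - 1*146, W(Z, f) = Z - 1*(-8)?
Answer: -1/78957 ≈ -1.2665e-5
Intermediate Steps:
W(Z, f) = 8 + Z (W(Z, f) = Z + 8 = 8 + Z)
t = -78914 (t = -42612 - 36302 = -78914)
S(N) = -43 (S(N) = 103 - 146 = -43)
1/(t + S(W(-16, 0))) = 1/(-78914 - 43) = 1/(-78957) = -1/78957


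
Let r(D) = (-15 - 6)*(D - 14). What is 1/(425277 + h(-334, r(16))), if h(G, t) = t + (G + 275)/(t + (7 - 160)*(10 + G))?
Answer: 49530/21061889491 ≈ 2.3516e-6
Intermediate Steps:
r(D) = 294 - 21*D (r(D) = -21*(-14 + D) = 294 - 21*D)
h(G, t) = t + (275 + G)/(-1530 + t - 153*G) (h(G, t) = t + (275 + G)/(t - 153*(10 + G)) = t + (275 + G)/(t + (-1530 - 153*G)) = t + (275 + G)/(-1530 + t - 153*G))
1/(425277 + h(-334, r(16))) = 1/(425277 + (-275 - 1*(-334) - (294 - 21*16)² + 1530*(294 - 21*16) + 153*(-334)*(294 - 21*16))/(1530 - (294 - 21*16) + 153*(-334))) = 1/(425277 + (-275 + 334 - (294 - 336)² + 1530*(294 - 336) + 153*(-334)*(294 - 336))/(1530 - (294 - 336) - 51102)) = 1/(425277 + (-275 + 334 - 1*(-42)² + 1530*(-42) + 153*(-334)*(-42))/(1530 - 1*(-42) - 51102)) = 1/(425277 + (-275 + 334 - 1*1764 - 64260 + 2146284)/(1530 + 42 - 51102)) = 1/(425277 + (-275 + 334 - 1764 - 64260 + 2146284)/(-49530)) = 1/(425277 - 1/49530*2080319) = 1/(425277 - 2080319/49530) = 1/(21061889491/49530) = 49530/21061889491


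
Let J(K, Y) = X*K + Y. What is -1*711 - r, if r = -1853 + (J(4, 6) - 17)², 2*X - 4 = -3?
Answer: 1061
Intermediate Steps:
X = ½ (X = 2 + (½)*(-3) = 2 - 3/2 = ½ ≈ 0.50000)
J(K, Y) = Y + K/2 (J(K, Y) = K/2 + Y = Y + K/2)
r = -1772 (r = -1853 + ((6 + (½)*4) - 17)² = -1853 + ((6 + 2) - 17)² = -1853 + (8 - 17)² = -1853 + (-9)² = -1853 + 81 = -1772)
-1*711 - r = -1*711 - 1*(-1772) = -711 + 1772 = 1061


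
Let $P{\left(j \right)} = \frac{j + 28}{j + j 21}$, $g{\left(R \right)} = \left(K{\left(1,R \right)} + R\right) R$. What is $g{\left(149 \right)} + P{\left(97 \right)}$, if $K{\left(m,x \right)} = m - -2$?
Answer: $\frac{48330957}{2134} \approx 22648.0$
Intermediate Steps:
$K{\left(m,x \right)} = 2 + m$ ($K{\left(m,x \right)} = m + 2 = 2 + m$)
$g{\left(R \right)} = R \left(3 + R\right)$ ($g{\left(R \right)} = \left(\left(2 + 1\right) + R\right) R = \left(3 + R\right) R = R \left(3 + R\right)$)
$P{\left(j \right)} = \frac{28 + j}{22 j}$ ($P{\left(j \right)} = \frac{28 + j}{j + 21 j} = \frac{28 + j}{22 j}$)
$g{\left(149 \right)} + P{\left(97 \right)} = 149 \left(3 + 149\right) + \frac{28 + 97}{22 \cdot 97} = 149 \cdot 152 + \frac{1}{22} \cdot \frac{1}{97} \cdot 125 = 22648 + \frac{125}{2134} = \frac{48330957}{2134}$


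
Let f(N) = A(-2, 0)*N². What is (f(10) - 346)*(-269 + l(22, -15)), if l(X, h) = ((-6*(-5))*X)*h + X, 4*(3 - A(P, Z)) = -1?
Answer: 213087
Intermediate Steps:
A(P, Z) = 13/4 (A(P, Z) = 3 - ¼*(-1) = 3 + ¼ = 13/4)
l(X, h) = X + 30*X*h (l(X, h) = (30*X)*h + X = 30*X*h + X = X + 30*X*h)
f(N) = 13*N²/4
(f(10) - 346)*(-269 + l(22, -15)) = ((13/4)*10² - 346)*(-269 + 22*(1 + 30*(-15))) = ((13/4)*100 - 346)*(-269 + 22*(1 - 450)) = (325 - 346)*(-269 + 22*(-449)) = -21*(-269 - 9878) = -21*(-10147) = 213087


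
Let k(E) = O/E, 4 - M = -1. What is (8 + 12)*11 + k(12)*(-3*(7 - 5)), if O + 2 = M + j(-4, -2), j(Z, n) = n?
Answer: 439/2 ≈ 219.50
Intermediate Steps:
M = 5 (M = 4 - 1*(-1) = 4 + 1 = 5)
O = 1 (O = -2 + (5 - 2) = -2 + 3 = 1)
k(E) = 1/E
(8 + 12)*11 + k(12)*(-3*(7 - 5)) = (8 + 12)*11 + (-3*(7 - 5))/12 = 20*11 + (-3*2)/12 = 220 + (1/12)*(-6) = 220 - 1/2 = 439/2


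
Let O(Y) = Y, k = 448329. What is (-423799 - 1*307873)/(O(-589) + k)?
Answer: -182918/111935 ≈ -1.6341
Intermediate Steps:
(-423799 - 1*307873)/(O(-589) + k) = (-423799 - 1*307873)/(-589 + 448329) = (-423799 - 307873)/447740 = -731672*1/447740 = -182918/111935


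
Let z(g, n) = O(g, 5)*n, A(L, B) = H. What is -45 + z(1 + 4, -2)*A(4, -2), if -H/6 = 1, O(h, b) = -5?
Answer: -105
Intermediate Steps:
H = -6 (H = -6*1 = -6)
A(L, B) = -6
z(g, n) = -5*n
-45 + z(1 + 4, -2)*A(4, -2) = -45 - 5*(-2)*(-6) = -45 + 10*(-6) = -45 - 60 = -105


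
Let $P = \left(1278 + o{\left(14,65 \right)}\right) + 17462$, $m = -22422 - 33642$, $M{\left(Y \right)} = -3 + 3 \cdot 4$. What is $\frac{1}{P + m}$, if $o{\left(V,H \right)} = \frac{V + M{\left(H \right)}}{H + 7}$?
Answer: $- \frac{72}{2687305} \approx -2.6793 \cdot 10^{-5}$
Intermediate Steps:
$M{\left(Y \right)} = 9$ ($M{\left(Y \right)} = -3 + 12 = 9$)
$m = -56064$ ($m = -22422 - 33642 = -56064$)
$o{\left(V,H \right)} = \frac{9 + V}{7 + H}$ ($o{\left(V,H \right)} = \frac{V + 9}{H + 7} = \frac{9 + V}{7 + H}$)
$P = \frac{1349303}{72}$ ($P = \left(1278 + \frac{9 + 14}{7 + 65}\right) + 17462 = \left(1278 + \frac{1}{72} \cdot 23\right) + 17462 = \left(1278 + \frac{23}{72}\right) + 17462 = \frac{92039}{72} + 17462 = \frac{1349303}{72} \approx 18740.0$)
$\frac{1}{P + m} = \frac{1}{\frac{1349303}{72} - 56064} = \frac{1}{- \frac{2687305}{72}} = - \frac{72}{2687305}$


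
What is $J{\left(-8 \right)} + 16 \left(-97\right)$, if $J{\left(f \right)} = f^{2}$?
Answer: $-1488$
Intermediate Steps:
$J{\left(-8 \right)} + 16 \left(-97\right) = \left(-8\right)^{2} + 16 \left(-97\right) = 64 - 1552 = -1488$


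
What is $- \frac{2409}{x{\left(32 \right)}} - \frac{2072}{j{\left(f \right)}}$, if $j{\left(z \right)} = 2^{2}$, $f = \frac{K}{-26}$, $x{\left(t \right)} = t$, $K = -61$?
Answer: $- \frac{18985}{32} \approx -593.28$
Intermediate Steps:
$f = \frac{61}{26}$ ($f = - \frac{61}{-26} = \left(-61\right) \left(- \frac{1}{26}\right) = \frac{61}{26} \approx 2.3462$)
$j{\left(z \right)} = 4$
$- \frac{2409}{x{\left(32 \right)}} - \frac{2072}{j{\left(f \right)}} = - \frac{2409}{32} - \frac{2072}{4} = \left(-2409\right) \frac{1}{32} - 518 = - \frac{2409}{32} - 518 = - \frac{18985}{32}$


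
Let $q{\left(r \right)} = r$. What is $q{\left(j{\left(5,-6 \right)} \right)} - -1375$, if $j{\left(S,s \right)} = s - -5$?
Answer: $1374$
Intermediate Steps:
$j{\left(S,s \right)} = 5 + s$ ($j{\left(S,s \right)} = s + 5 = 5 + s$)
$q{\left(j{\left(5,-6 \right)} \right)} - -1375 = \left(5 - 6\right) - -1375 = -1 + 1375 = 1374$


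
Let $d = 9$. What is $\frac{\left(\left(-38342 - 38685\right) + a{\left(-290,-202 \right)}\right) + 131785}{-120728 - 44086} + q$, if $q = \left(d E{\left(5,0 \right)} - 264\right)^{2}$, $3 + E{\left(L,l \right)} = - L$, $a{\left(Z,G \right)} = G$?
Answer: $\frac{9303393394}{82407} \approx 1.129 \cdot 10^{5}$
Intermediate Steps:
$E{\left(L,l \right)} = -3 - L$
$q = 112896$ ($q = \left(9 \left(-3 - 5\right) - 264\right)^{2} = \left(9 \left(-8\right) - 264\right)^{2} = \left(-72 - 264\right)^{2} = \left(-336\right)^{2} = 112896$)
$\frac{\left(\left(-38342 - 38685\right) + a{\left(-290,-202 \right)}\right) + 131785}{-120728 - 44086} + q = \frac{\left(\left(-38342 - 38685\right) - 202\right) + 131785}{-120728 - 44086} + 112896 = \frac{\left(-77027 - 202\right) + 131785}{-164814} + 112896 = \left(-77229 + 131785\right) \left(- \frac{1}{164814}\right) + 112896 = 54556 \left(- \frac{1}{164814}\right) + 112896 = - \frac{27278}{82407} + 112896 = \frac{9303393394}{82407}$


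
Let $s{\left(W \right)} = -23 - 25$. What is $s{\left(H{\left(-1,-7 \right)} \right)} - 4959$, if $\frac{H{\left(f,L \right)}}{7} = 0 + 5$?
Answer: $-5007$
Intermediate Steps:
$H{\left(f,L \right)} = 35$ ($H{\left(f,L \right)} = 7 \left(0 + 5\right) = 7 \cdot 5 = 35$)
$s{\left(W \right)} = -48$
$s{\left(H{\left(-1,-7 \right)} \right)} - 4959 = -48 - 4959 = -5007$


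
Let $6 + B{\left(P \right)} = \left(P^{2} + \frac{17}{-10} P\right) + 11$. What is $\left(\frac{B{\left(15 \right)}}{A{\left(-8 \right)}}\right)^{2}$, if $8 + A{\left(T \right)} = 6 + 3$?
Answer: $\frac{167281}{4} \approx 41820.0$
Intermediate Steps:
$A{\left(T \right)} = 1$ ($A{\left(T \right)} = -8 + \left(6 + 3\right) = -8 + 9 = 1$)
$B{\left(P \right)} = 5 + P^{2} - \frac{17 P}{10}$ ($B{\left(P \right)} = -6 + \left(\left(P^{2} + \frac{17}{-10} P\right) + 11\right) = -6 + \left(\left(P^{2} + 17 \left(- \frac{1}{10}\right) P\right) + 11\right) = -6 + \left(\left(P^{2} - \frac{17 P}{10}\right) + 11\right) = -6 + \left(11 + P^{2} - \frac{17 P}{10}\right) = 5 + P^{2} - \frac{17 P}{10}$)
$\left(\frac{B{\left(15 \right)}}{A{\left(-8 \right)}}\right)^{2} = \left(\frac{5 + 15^{2} - \frac{51}{2}}{1}\right)^{2} = \left(\left(5 + 225 - \frac{51}{2}\right) 1\right)^{2} = \left(\frac{409}{2} \cdot 1\right)^{2} = \left(\frac{409}{2}\right)^{2} = \frac{167281}{4}$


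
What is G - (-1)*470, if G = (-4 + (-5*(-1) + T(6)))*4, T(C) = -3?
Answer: 462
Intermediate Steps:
G = -8 (G = (-4 + (-5*(-1) - 3))*4 = (-4 + (5 - 3))*4 = (-4 + 2)*4 = -2*4 = -8)
G - (-1)*470 = -8 - (-1)*470 = -8 - 1*(-470) = -8 + 470 = 462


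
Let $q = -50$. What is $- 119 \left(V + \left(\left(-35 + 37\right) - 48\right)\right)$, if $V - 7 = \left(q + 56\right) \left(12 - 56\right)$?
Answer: $36057$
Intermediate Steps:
$V = -257$ ($V = 7 + \left(-50 + 56\right) \left(12 - 56\right) = 7 + 6 \left(-44\right) = 7 - 264 = -257$)
$- 119 \left(V + \left(\left(-35 + 37\right) - 48\right)\right) = - 119 \left(-257 + \left(\left(-35 + 37\right) - 48\right)\right) = - 119 \left(-257 + \left(2 - 48\right)\right) = - 119 \left(-257 - 46\right) = \left(-119\right) \left(-303\right) = 36057$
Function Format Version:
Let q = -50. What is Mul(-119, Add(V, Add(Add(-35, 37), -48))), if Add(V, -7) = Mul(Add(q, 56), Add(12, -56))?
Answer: 36057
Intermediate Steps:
V = -257 (V = Add(7, Mul(Add(-50, 56), Add(12, -56))) = Add(7, Mul(6, -44)) = Add(7, -264) = -257)
Mul(-119, Add(V, Add(Add(-35, 37), -48))) = Mul(-119, Add(-257, Add(Add(-35, 37), -48))) = Mul(-119, Add(-257, Add(2, -48))) = Mul(-119, Add(-257, -46)) = Mul(-119, -303) = 36057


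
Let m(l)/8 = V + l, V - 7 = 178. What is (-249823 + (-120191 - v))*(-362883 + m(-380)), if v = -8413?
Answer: 131782953243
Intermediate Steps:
V = 185 (V = 7 + 178 = 185)
m(l) = 1480 + 8*l (m(l) = 8*(185 + l) = 1480 + 8*l)
(-249823 + (-120191 - v))*(-362883 + m(-380)) = (-249823 + (-120191 - 1*(-8413)))*(-362883 + (1480 + 8*(-380))) = (-249823 + (-120191 + 8413))*(-362883 + (1480 - 3040)) = (-249823 - 111778)*(-362883 - 1560) = -361601*(-364443) = 131782953243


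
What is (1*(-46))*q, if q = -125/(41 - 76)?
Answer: -1150/7 ≈ -164.29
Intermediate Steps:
q = 25/7 (q = -125/(-35) = -125*(-1/35) = 25/7 ≈ 3.5714)
(1*(-46))*q = (1*(-46))*(25/7) = -46*25/7 = -1150/7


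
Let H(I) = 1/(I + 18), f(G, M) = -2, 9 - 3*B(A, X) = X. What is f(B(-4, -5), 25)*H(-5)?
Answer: -2/13 ≈ -0.15385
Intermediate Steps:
B(A, X) = 3 - X/3
H(I) = 1/(18 + I)
f(B(-4, -5), 25)*H(-5) = -2/(18 - 5) = -2/13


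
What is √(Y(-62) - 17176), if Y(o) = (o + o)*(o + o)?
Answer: 30*I*√2 ≈ 42.426*I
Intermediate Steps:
Y(o) = 4*o² (Y(o) = (2*o)*(2*o) = 4*o²)
√(Y(-62) - 17176) = √(4*(-62)² - 17176) = √(4*3844 - 17176) = √(15376 - 17176) = √(-1800) = 30*I*√2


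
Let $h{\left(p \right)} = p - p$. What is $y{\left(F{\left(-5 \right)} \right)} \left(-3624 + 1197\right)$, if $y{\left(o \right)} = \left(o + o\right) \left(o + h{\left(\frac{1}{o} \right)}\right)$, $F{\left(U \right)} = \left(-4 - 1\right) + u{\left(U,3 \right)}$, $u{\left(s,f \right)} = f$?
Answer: $-19416$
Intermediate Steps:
$F{\left(U \right)} = -2$ ($F{\left(U \right)} = \left(-4 - 1\right) + 3 = -5 + 3 = -2$)
$h{\left(p \right)} = 0$
$y{\left(o \right)} = 2 o^{2}$ ($y{\left(o \right)} = \left(o + o\right) \left(o + 0\right) = 2 o o = 2 o^{2}$)
$y{\left(F{\left(-5 \right)} \right)} \left(-3624 + 1197\right) = 2 \left(-2\right)^{2} \left(-3624 + 1197\right) = 2 \cdot 4 \left(-2427\right) = 8 \left(-2427\right) = -19416$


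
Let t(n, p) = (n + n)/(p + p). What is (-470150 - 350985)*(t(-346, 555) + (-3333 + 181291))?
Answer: -16220100376088/111 ≈ -1.4613e+11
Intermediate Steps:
t(n, p) = n/p (t(n, p) = (2*n)/((2*p)) = (2*n)*(1/(2*p)) = n/p)
(-470150 - 350985)*(t(-346, 555) + (-3333 + 181291)) = (-470150 - 350985)*(-346/555 + (-3333 + 181291)) = -821135*(-346*1/555 + 177958) = -821135*(-346/555 + 177958) = -821135*98766344/555 = -16220100376088/111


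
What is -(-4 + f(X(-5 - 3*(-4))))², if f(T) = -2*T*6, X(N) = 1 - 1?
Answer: -16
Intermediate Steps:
X(N) = 0
f(T) = -12*T
-(-4 + f(X(-5 - 3*(-4))))² = -(-4 - 12*0)² = -(-4 + 0)² = -1*(-4)² = -1*16 = -16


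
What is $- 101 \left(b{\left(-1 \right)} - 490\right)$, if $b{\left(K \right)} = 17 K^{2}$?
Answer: $47773$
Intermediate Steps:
$- 101 \left(b{\left(-1 \right)} - 490\right) = - 101 \left(17 \left(-1\right)^{2} - 490\right) = - 101 \left(17 \cdot 1 - 490\right) = - 101 \left(17 - 490\right) = \left(-101\right) \left(-473\right) = 47773$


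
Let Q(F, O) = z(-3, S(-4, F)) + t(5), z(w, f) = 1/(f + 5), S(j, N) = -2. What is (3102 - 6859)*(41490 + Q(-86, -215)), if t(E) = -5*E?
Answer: -467355772/3 ≈ -1.5579e+8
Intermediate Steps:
z(w, f) = 1/(5 + f)
Q(F, O) = -74/3 (Q(F, O) = 1/(5 - 2) - 5*5 = 1/3 - 25 = -74/3)
(3102 - 6859)*(41490 + Q(-86, -215)) = (3102 - 6859)*(41490 - 74/3) = -3757*124396/3 = -467355772/3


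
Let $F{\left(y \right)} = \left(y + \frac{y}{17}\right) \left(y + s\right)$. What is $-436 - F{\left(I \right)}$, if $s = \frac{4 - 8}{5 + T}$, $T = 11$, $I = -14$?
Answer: $- \frac{11003}{17} \approx -647.24$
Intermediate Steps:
$s = - \frac{1}{4}$ ($s = \frac{4 - 8}{5 + 11} = - \frac{4}{16} = \left(-4\right) \frac{1}{16} = - \frac{1}{4} \approx -0.25$)
$F{\left(y \right)} = \frac{18 y \left(- \frac{1}{4} + y\right)}{17}$ ($F{\left(y \right)} = \left(y + \frac{y}{17}\right) \left(y - \frac{1}{4}\right) = \left(y + y \frac{1}{17}\right) \left(- \frac{1}{4} + y\right) = \left(y + \frac{y}{17}\right) \left(- \frac{1}{4} + y\right) = \frac{18 y}{17} \left(- \frac{1}{4} + y\right) = \frac{18 y \left(- \frac{1}{4} + y\right)}{17}$)
$-436 - F{\left(I \right)} = -436 - \frac{9}{34} \left(-14\right) \left(-1 + 4 \left(-14\right)\right) = -436 - \frac{9}{34} \left(-14\right) \left(-1 - 56\right) = -436 - \frac{9}{34} \left(-14\right) \left(-57\right) = -436 - \frac{3591}{17} = - \frac{11003}{17}$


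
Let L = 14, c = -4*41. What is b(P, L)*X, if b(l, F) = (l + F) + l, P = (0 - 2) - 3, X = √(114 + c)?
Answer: 20*I*√2 ≈ 28.284*I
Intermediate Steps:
c = -164
X = 5*I*√2 (X = √(114 - 164) = √(-50) = 5*I*√2 ≈ 7.0711*I)
P = -5 (P = -2 - 3 = -5)
b(l, F) = F + 2*l (b(l, F) = (F + l) + l = F + 2*l)
b(P, L)*X = (14 + 2*(-5))*(5*I*√2) = (14 - 10)*(5*I*√2) = 4*(5*I*√2) = 20*I*√2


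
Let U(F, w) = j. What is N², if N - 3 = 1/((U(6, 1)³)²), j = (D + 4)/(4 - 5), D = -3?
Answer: 16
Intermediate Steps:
j = -1 (j = (-3 + 4)/(4 - 5) = 1/(-1) = 1*(-1) = -1)
U(F, w) = -1
N = 4 (N = 3 + 1/(((-1)³)²) = 3 + 1/((-1)²) = 3 + 1/1 = 3 + 1 = 4)
N² = 4² = 16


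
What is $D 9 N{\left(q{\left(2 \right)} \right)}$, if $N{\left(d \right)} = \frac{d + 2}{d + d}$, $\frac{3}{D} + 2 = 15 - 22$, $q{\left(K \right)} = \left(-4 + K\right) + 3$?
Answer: $- \frac{9}{2} \approx -4.5$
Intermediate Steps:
$q{\left(K \right)} = -1 + K$
$D = - \frac{1}{3}$ ($D = \frac{3}{-2 + \left(15 - 22\right)} = \frac{3}{-2 - 7} = \frac{3}{-9} = 3 \left(- \frac{1}{9}\right) = - \frac{1}{3} \approx -0.33333$)
$N{\left(d \right)} = \frac{2 + d}{2 d}$
$D 9 N{\left(q{\left(2 \right)} \right)} = \left(- \frac{1}{3}\right) 9 \frac{2 + \left(-1 + 2\right)}{2 \left(-1 + 2\right)} = - 3 \frac{2 + 1}{2 \cdot 1} = - 3 \cdot \frac{1}{2} \cdot 1 \cdot 3 = \left(-3\right) \frac{3}{2} = - \frac{9}{2}$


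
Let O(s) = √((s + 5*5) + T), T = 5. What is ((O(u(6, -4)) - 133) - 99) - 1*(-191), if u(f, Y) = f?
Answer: -35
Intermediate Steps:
O(s) = √(30 + s) (O(s) = √((s + 5*5) + 5) = √((s + 25) + 5) = √((25 + s) + 5) = √(30 + s))
((O(u(6, -4)) - 133) - 99) - 1*(-191) = ((√(30 + 6) - 133) - 99) - 1*(-191) = ((√36 - 133) - 99) + 191 = ((6 - 133) - 99) + 191 = (-127 - 99) + 191 = -226 + 191 = -35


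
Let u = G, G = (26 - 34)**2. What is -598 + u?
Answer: -534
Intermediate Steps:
G = 64 (G = (-8)**2 = 64)
u = 64
-598 + u = -598 + 64 = -534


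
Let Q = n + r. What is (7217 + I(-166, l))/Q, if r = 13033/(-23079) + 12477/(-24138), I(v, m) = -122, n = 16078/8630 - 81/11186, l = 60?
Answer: 68822914327758675/7509694591409 ≈ 9164.5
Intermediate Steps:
n = 89574739/48267590 (n = 16078*(1/8630) - 81*1/11186 = 8039/4315 - 81/11186 = 89574739/48267590 ≈ 1.8558)
r = -66949693/61897878 (r = 13033*(-1/23079) + 12477*(-1/24138) = -13033/23079 - 4159/8046 = -66949693/61897878 ≈ -1.0816)
Q = 82606640505499/106702192756215 (Q = 89574739/48267590 - 66949693/61897878 = 82606640505499/106702192756215 ≈ 0.77418)
(7217 + I(-166, l))/Q = (7217 - 122)/(82606640505499/106702192756215) = 7095*(106702192756215/82606640505499) = 68822914327758675/7509694591409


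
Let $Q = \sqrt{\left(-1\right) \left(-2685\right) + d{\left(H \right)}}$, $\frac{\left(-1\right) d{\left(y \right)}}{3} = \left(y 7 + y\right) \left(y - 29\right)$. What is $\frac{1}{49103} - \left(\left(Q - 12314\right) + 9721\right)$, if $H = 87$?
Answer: $\frac{127324080}{49103} - i \sqrt{118419} \approx 2593.0 - 344.12 i$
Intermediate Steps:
$d{\left(y \right)} = - 24 y \left(-29 + y\right)$ ($d{\left(y \right)} = - 3 \left(y 7 + y\right) \left(y - 29\right) = - 3 \left(7 y + y\right) \left(-29 + y\right) = - 3 \cdot 8 y \left(-29 + y\right) = - 24 y \left(-29 + y\right)$)
$Q = i \sqrt{118419}$ ($Q = \sqrt{\left(-1\right) \left(-2685\right) + 24 \cdot 87 \left(29 - 87\right)} = \sqrt{2685 + 24 \cdot 87 \left(29 - 87\right)} = \sqrt{2685 + 24 \cdot 87 \left(-58\right)} = \sqrt{2685 - 121104} = \sqrt{-118419} = i \sqrt{118419} \approx 344.12 i$)
$\frac{1}{49103} - \left(\left(Q - 12314\right) + 9721\right) = \frac{1}{49103} - \left(\left(i \sqrt{118419} - 12314\right) + 9721\right) = \frac{1}{49103} - \left(\left(-12314 + i \sqrt{118419}\right) + 9721\right) = \frac{1}{49103} - \left(-2593 + i \sqrt{118419}\right) = \frac{1}{49103} + \left(2593 - i \sqrt{118419}\right) = \frac{127324080}{49103} - i \sqrt{118419}$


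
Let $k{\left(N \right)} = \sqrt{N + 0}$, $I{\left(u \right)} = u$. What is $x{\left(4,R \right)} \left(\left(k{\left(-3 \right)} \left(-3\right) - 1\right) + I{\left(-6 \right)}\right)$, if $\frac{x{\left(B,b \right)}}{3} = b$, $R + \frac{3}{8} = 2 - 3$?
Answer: $\frac{231}{8} + \frac{99 i \sqrt{3}}{8} \approx 28.875 + 21.434 i$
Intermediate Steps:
$R = - \frac{11}{8}$ ($R = - \frac{3}{8} + \left(2 - 3\right) = - \frac{3}{8} - 1 = - \frac{11}{8} \approx -1.375$)
$k{\left(N \right)} = \sqrt{N}$
$x{\left(B,b \right)} = 3 b$
$x{\left(4,R \right)} \left(\left(k{\left(-3 \right)} \left(-3\right) - 1\right) + I{\left(-6 \right)}\right) = 3 \left(- \frac{11}{8}\right) \left(\left(\sqrt{-3} \left(-3\right) - 1\right) - 6\right) = - \frac{33 \left(\left(i \sqrt{3} \left(-3\right) - 1\right) - 6\right)}{8} = - \frac{33 \left(\left(- 3 i \sqrt{3} - 1\right) - 6\right)}{8} = - \frac{33 \left(\left(-1 - 3 i \sqrt{3}\right) - 6\right)}{8} = - \frac{33 \left(-7 - 3 i \sqrt{3}\right)}{8} = \frac{231}{8} + \frac{99 i \sqrt{3}}{8}$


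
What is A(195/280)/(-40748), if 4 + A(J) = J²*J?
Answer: 643145/7156000768 ≈ 8.9875e-5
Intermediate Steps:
A(J) = -4 + J³ (A(J) = -4 + J²*J = -4 + J³)
A(195/280)/(-40748) = (-4 + (195/280)³)/(-40748) = (-4 + (195*(1/280))³)*(-1/40748) = (-4 + (39/56)³)*(-1/40748) = (-4 + 59319/175616)*(-1/40748) = -643145/175616*(-1/40748) = 643145/7156000768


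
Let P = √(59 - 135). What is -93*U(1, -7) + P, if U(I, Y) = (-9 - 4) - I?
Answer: 1302 + 2*I*√19 ≈ 1302.0 + 8.7178*I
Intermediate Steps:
P = 2*I*√19 (P = √(-76) = 2*I*√19 ≈ 8.7178*I)
U(I, Y) = -13 - I
-93*U(1, -7) + P = -93*(-13 - 1*1) + 2*I*√19 = -93*(-13 - 1) + 2*I*√19 = -93*(-14) + 2*I*√19 = 1302 + 2*I*√19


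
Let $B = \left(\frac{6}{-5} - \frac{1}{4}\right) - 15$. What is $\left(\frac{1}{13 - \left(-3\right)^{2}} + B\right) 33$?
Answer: $- \frac{2673}{5} \approx -534.6$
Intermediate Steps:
$B = - \frac{329}{20}$ ($B = \left(6 \left(- \frac{1}{5}\right) - \frac{1}{4}\right) - 15 = \left(- \frac{6}{5} - \frac{1}{4}\right) - 15 = - \frac{29}{20} - 15 = - \frac{329}{20} \approx -16.45$)
$\left(\frac{1}{13 - \left(-3\right)^{2}} + B\right) 33 = \left(\frac{1}{13 - \left(-3\right)^{2}} - \frac{329}{20}\right) 33 = \left(\frac{1}{13 - 9} - \frac{329}{20}\right) 33 = \left(\frac{1}{4} - \frac{329}{20}\right) 33 = \left(- \frac{81}{5}\right) 33 = - \frac{2673}{5}$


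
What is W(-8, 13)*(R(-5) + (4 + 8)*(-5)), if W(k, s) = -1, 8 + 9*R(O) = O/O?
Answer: 547/9 ≈ 60.778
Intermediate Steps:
R(O) = -7/9 (R(O) = -8/9 + (O/O)/9 = -8/9 + (⅑)*1 = -8/9 + ⅑ = -7/9)
W(-8, 13)*(R(-5) + (4 + 8)*(-5)) = -(-7/9 + (4 + 8)*(-5)) = -(-7/9 + 12*(-5)) = -(-7/9 - 60) = -1*(-547/9) = 547/9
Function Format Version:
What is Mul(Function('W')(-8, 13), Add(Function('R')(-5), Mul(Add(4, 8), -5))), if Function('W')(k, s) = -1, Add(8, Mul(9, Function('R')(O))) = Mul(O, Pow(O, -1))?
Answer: Rational(547, 9) ≈ 60.778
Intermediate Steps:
Function('R')(O) = Rational(-7, 9) (Function('R')(O) = Add(Rational(-8, 9), Mul(Rational(1, 9), Mul(O, Pow(O, -1)))) = Add(Rational(-8, 9), Mul(Rational(1, 9), 1)) = Add(Rational(-8, 9), Rational(1, 9)) = Rational(-7, 9))
Mul(Function('W')(-8, 13), Add(Function('R')(-5), Mul(Add(4, 8), -5))) = Mul(-1, Add(Rational(-7, 9), Mul(Add(4, 8), -5))) = Mul(-1, Add(Rational(-7, 9), Mul(12, -5))) = Mul(-1, Add(Rational(-7, 9), -60)) = Mul(-1, Rational(-547, 9)) = Rational(547, 9)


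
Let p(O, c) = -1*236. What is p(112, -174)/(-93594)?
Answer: 118/46797 ≈ 0.0025215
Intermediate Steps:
p(O, c) = -236
p(112, -174)/(-93594) = -236/(-93594) = -236*(-1/93594) = 118/46797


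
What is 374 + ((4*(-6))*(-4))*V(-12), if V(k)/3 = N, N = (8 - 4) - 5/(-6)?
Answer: 1766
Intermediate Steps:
N = 29/6 (N = 4 - 5*(-⅙) = 4 + ⅚ = 29/6 ≈ 4.8333)
V(k) = 29/2 (V(k) = 3*(29/6) = 29/2)
374 + ((4*(-6))*(-4))*V(-12) = 374 + ((4*(-6))*(-4))*(29/2) = 374 - 24*(-4)*(29/2) = 374 + 96*(29/2) = 374 + 1392 = 1766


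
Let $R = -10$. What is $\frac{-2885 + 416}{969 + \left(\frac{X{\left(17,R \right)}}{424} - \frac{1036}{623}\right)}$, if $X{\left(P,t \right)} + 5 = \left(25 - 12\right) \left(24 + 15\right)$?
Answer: $- \frac{46585092}{18274055} \approx -2.5492$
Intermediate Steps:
$X{\left(P,t \right)} = 502$ ($X{\left(P,t \right)} = -5 + \left(25 - 12\right) \left(24 + 15\right) = -5 + 13 \cdot 39 = -5 + 507 = 502$)
$\frac{-2885 + 416}{969 + \left(\frac{X{\left(17,R \right)}}{424} - \frac{1036}{623}\right)} = \frac{-2885 + 416}{969 + \left(\frac{502}{424} - \frac{1036}{623}\right)} = - \frac{2469}{969 + \left(502 \cdot \frac{1}{424} - \frac{148}{89}\right)} = - \frac{2469}{969 + \left(\frac{251}{212} - \frac{148}{89}\right)} = - \frac{2469}{969 - \frac{9037}{18868}} = - \frac{2469}{\frac{18274055}{18868}} = \left(-2469\right) \frac{18868}{18274055} = - \frac{46585092}{18274055}$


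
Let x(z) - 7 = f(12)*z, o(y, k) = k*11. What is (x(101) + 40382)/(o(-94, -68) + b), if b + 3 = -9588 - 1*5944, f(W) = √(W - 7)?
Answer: -40389/16283 - 101*√5/16283 ≈ -2.4943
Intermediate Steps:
o(y, k) = 11*k
f(W) = √(-7 + W)
x(z) = 7 + z*√5 (x(z) = 7 + √(-7 + 12)*z = 7 + √5*z = 7 + z*√5)
b = -15535 (b = -3 + (-9588 - 1*5944) = -3 + (-9588 - 5944) = -3 - 15532 = -15535)
(x(101) + 40382)/(o(-94, -68) + b) = ((7 + 101*√5) + 40382)/(11*(-68) - 15535) = (40389 + 101*√5)/(-748 - 15535) = (40389 + 101*√5)/(-16283) = (40389 + 101*√5)*(-1/16283) = -40389/16283 - 101*√5/16283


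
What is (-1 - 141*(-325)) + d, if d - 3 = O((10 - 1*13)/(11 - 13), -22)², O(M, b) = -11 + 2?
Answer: 45908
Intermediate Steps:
O(M, b) = -9
d = 84 (d = 3 + (-9)² = 3 + 81 = 84)
(-1 - 141*(-325)) + d = (-1 - 141*(-325)) + 84 = (-1 + 45825) + 84 = 45824 + 84 = 45908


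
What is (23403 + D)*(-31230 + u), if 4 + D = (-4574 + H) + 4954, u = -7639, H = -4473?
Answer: -750404914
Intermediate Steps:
D = -4097 (D = -4 + ((-4574 - 4473) + 4954) = -4 + (-9047 + 4954) = -4 - 4093 = -4097)
(23403 + D)*(-31230 + u) = (23403 - 4097)*(-31230 - 7639) = 19306*(-38869) = -750404914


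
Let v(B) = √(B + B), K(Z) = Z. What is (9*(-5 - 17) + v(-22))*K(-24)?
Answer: 4752 - 48*I*√11 ≈ 4752.0 - 159.2*I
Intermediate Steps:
v(B) = √2*√B (v(B) = √(2*B) = √2*√B)
(9*(-5 - 17) + v(-22))*K(-24) = (9*(-5 - 17) + √2*√(-22))*(-24) = (9*(-22) + √2*(I*√22))*(-24) = (-198 + 2*I*√11)*(-24) = 4752 - 48*I*√11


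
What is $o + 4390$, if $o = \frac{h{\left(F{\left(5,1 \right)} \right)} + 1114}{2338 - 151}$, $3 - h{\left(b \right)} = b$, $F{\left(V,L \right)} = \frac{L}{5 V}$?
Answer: $\frac{80017058}{18225} \approx 4390.5$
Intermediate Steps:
$F{\left(V,L \right)} = \frac{L}{5 V}$ ($F{\left(V,L \right)} = L \frac{1}{5 V} = \frac{L}{5 V}$)
$h{\left(b \right)} = 3 - b$
$o = \frac{9308}{18225}$ ($o = \frac{\left(3 - \frac{1}{5} \cdot 1 \cdot \frac{1}{5}\right) + 1114}{2338 - 151} = \frac{\left(3 - \frac{1}{5} \cdot 1 \cdot \frac{1}{5}\right) + 1114}{2187} = \left(\left(3 - \frac{1}{25}\right) + 1114\right) \frac{1}{2187} = \left(\frac{74}{25} + 1114\right) \frac{1}{2187} = \frac{27924}{25} \cdot \frac{1}{2187} = \frac{9308}{18225} \approx 0.51073$)
$o + 4390 = \frac{9308}{18225} + 4390 = \frac{80017058}{18225}$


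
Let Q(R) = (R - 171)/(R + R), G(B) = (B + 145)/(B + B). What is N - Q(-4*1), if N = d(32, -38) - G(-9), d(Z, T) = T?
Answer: -3767/72 ≈ -52.319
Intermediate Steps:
G(B) = (145 + B)/(2*B) (G(B) = (145 + B)/((2*B)) = (145 + B)*(1/(2*B)) = (145 + B)/(2*B))
Q(R) = (-171 + R)/(2*R) (Q(R) = (-171 + R)/((2*R)) = (-171 + R)*(1/(2*R)) = (-171 + R)/(2*R))
N = -274/9 (N = -38 - (145 - 9)/(2*(-9)) = -38 - (-1)*136/(2*9) = -38 - 1*(-68/9) = -38 + 68/9 = -274/9 ≈ -30.444)
N - Q(-4*1) = -274/9 - (-171 - 4*1)/(2*((-4*1))) = -274/9 - (-171 - 4)/(2*(-4)) = -274/9 - (-1)*(-175)/(2*4) = -274/9 - 1*175/8 = -274/9 - 175/8 = -3767/72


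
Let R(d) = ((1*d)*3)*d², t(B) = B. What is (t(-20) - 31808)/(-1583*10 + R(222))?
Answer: -15914/16403657 ≈ -0.00097015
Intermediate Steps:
R(d) = 3*d³ (R(d) = (d*3)*d² = (3*d)*d² = 3*d³)
(t(-20) - 31808)/(-1583*10 + R(222)) = (-20 - 31808)/(-1583*10 + 3*222³) = -31828/(-15830 + 3*10941048) = -31828/(-15830 + 32823144) = -31828/32807314 = -31828*1/32807314 = -15914/16403657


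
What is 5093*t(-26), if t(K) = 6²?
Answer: 183348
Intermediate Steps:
t(K) = 36
5093*t(-26) = 5093*36 = 183348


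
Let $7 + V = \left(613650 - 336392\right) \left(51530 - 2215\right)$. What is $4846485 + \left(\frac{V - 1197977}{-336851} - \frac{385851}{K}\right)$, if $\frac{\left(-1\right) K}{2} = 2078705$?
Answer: $\frac{6730312852637552291}{1400427715910} \approx 4.8059 \cdot 10^{6}$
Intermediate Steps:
$K = -4157410$ ($K = \left(-2\right) 2078705 = -4157410$)
$V = 13672978263$ ($V = -7 + \left(613650 - 336392\right) \left(51530 - 2215\right) = -7 + 277258 \cdot 49315 = -7 + 13672978270 = 13672978263$)
$4846485 + \left(\frac{V - 1197977}{-336851} - \frac{385851}{K}\right) = 4846485 + \left(\frac{13672978263 - 1197977}{-336851} - \frac{385851}{-4157410}\right) = 4846485 + \left(13671780286 \left(- \frac{1}{336851}\right) - - \frac{385851}{4157410}\right) = 4846485 + \left(- \frac{13671780286}{336851} + \frac{385851}{4157410}\right) = 4846485 - \frac{56839066104524059}{1400427715910} = \frac{6730312852637552291}{1400427715910}$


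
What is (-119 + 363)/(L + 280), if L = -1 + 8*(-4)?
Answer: 244/247 ≈ 0.98785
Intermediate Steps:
L = -33 (L = -1 - 32 = -33)
(-119 + 363)/(L + 280) = (-119 + 363)/(-33 + 280) = 244/247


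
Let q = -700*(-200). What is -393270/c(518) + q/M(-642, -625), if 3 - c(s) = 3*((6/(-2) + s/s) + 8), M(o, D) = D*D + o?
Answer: 10224714294/389983 ≈ 26218.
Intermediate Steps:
M(o, D) = o + D**2 (M(o, D) = D**2 + o = o + D**2)
q = 140000
c(s) = -15 (c(s) = 3 - 3*((6/(-2) + s/s) + 8) = 3 - 3*((6*(-1/2) + 1) + 8) = 3 - 3*((-3 + 1) + 8) = 3 - 3*(-2 + 8) = 3 - 3*6 = 3 - 1*18 = 3 - 18 = -15)
-393270/c(518) + q/M(-642, -625) = -393270/(-15) + 140000/(-642 + (-625)**2) = -393270*(-1/15) + 140000/(-642 + 390625) = 26218 + 140000/389983 = 10224714294/389983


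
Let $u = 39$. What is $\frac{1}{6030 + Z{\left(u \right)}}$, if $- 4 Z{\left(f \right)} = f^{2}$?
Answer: $\frac{4}{22599} \approx 0.000177$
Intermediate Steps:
$Z{\left(f \right)} = - \frac{f^{2}}{4}$
$\frac{1}{6030 + Z{\left(u \right)}} = \frac{1}{6030 - \frac{39^{2}}{4}} = \frac{1}{6030 - \frac{1521}{4}} = \frac{1}{\frac{22599}{4}} = \frac{4}{22599}$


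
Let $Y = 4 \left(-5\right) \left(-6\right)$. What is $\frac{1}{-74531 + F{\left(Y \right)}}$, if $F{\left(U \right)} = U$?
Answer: $- \frac{1}{74411} \approx -1.3439 \cdot 10^{-5}$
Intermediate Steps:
$Y = 120$ ($Y = \left(-20\right) \left(-6\right) = 120$)
$\frac{1}{-74531 + F{\left(Y \right)}} = \frac{1}{-74531 + 120} = \frac{1}{-74411} = - \frac{1}{74411}$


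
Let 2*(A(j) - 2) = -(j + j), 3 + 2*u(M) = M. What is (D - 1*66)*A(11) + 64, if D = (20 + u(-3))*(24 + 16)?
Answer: -5462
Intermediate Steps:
u(M) = -3/2 + M/2
D = 680 (D = (20 + (-3/2 + (1/2)*(-3)))*(24 + 16) = (20 + (-3/2 - 3/2))*40 = (20 - 3)*40 = 17*40 = 680)
A(j) = 2 - j (A(j) = 2 + (-(j + j))/2 = 2 + (-2*j)/2 = 2 - j)
(D - 1*66)*A(11) + 64 = (680 - 1*66)*(2 - 1*11) + 64 = (680 - 66)*(2 - 11) + 64 = 614*(-9) + 64 = -5526 + 64 = -5462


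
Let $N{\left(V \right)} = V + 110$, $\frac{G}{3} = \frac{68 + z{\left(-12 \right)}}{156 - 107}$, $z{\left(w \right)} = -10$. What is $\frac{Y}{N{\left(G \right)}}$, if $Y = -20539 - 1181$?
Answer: $- \frac{266070}{1391} \approx -191.28$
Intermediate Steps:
$G = \frac{174}{49}$ ($G = 3 \frac{68 - 10}{156 - 107} = 3 \cdot \frac{58}{49} = \frac{174}{49} \approx 3.551$)
$N{\left(V \right)} = 110 + V$
$Y = -21720$ ($Y = -20539 - 1181 = -21720$)
$\frac{Y}{N{\left(G \right)}} = - \frac{21720}{110 + \frac{174}{49}} = - \frac{21720}{\frac{5564}{49}} = \left(-21720\right) \frac{49}{5564} = - \frac{266070}{1391}$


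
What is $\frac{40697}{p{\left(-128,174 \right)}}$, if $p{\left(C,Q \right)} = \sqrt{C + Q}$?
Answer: $\frac{40697 \sqrt{46}}{46} \approx 6000.4$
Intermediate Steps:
$\frac{40697}{p{\left(-128,174 \right)}} = \frac{40697}{\sqrt{-128 + 174}} = \frac{40697}{\sqrt{46}} = 40697 \frac{\sqrt{46}}{46} = \frac{40697 \sqrt{46}}{46}$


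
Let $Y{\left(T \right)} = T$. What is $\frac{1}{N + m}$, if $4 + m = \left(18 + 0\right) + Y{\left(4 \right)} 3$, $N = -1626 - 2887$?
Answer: $- \frac{1}{4487} \approx -0.00022287$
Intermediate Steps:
$N = -4513$ ($N = -1626 - 2887 = -4513$)
$m = 26$ ($m = -4 + \left(\left(18 + 0\right) + 4 \cdot 3\right) = -4 + \left(18 + 12\right) = -4 + 30 = 26$)
$\frac{1}{N + m} = \frac{1}{-4513 + 26} = \frac{1}{-4487} = - \frac{1}{4487}$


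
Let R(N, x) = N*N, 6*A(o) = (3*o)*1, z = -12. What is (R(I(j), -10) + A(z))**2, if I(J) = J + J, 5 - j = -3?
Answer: 62500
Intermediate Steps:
j = 8 (j = 5 - 1*(-3) = 5 + 3 = 8)
A(o) = o/2 (A(o) = ((3*o)*1)/6 = (3*o)/6 = o/2)
I(J) = 2*J
R(N, x) = N**2
(R(I(j), -10) + A(z))**2 = ((2*8)**2 + (1/2)*(-12))**2 = (16**2 - 6)**2 = (256 - 6)**2 = 250**2 = 62500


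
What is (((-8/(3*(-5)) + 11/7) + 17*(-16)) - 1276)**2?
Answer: 26347457761/11025 ≈ 2.3898e+6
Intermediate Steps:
(((-8/(3*(-5)) + 11/7) + 17*(-16)) - 1276)**2 = (((-8/(-15) + 11*(1/7)) - 272) - 1276)**2 = (((-8*(-1/15) + 11/7) - 272) - 1276)**2 = (((8/15 + 11/7) - 272) - 1276)**2 = ((221/105 - 272) - 1276)**2 = (-28339/105 - 1276)**2 = (-162319/105)**2 = 26347457761/11025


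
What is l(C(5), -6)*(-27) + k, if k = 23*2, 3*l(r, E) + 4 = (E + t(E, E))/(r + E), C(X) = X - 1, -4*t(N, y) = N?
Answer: 247/4 ≈ 61.750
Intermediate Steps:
t(N, y) = -N/4
C(X) = -1 + X
l(r, E) = -4/3 + E/(4*(E + r)) (l(r, E) = -4/3 + ((E - E/4)/(r + E))/3 = -4/3 + ((3*E/4)/(E + r))/3 = -4/3 + (3*E/(4*(E + r)))/3 = -4/3 + E/(4*(E + r)))
k = 46
l(C(5), -6)*(-27) + k = ((-16*(-1 + 5) - 13*(-6))/(12*(-6 + (-1 + 5))))*(-27) + 46 = ((-16*4 + 78)/(12*(-6 + 4)))*(-27) + 46 = ((1/12)*(-64 + 78)/(-2))*(-27) + 46 = ((1/12)*(-1/2)*14)*(-27) + 46 = -7/12*(-27) + 46 = 63/4 + 46 = 247/4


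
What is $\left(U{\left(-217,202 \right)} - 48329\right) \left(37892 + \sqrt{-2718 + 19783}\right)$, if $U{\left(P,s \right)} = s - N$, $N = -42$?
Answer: $-1822036820 - 48085 \sqrt{17065} \approx -1.8283 \cdot 10^{9}$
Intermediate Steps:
$U{\left(P,s \right)} = 42 + s$ ($U{\left(P,s \right)} = s - -42 = s + 42 = 42 + s$)
$\left(U{\left(-217,202 \right)} - 48329\right) \left(37892 + \sqrt{-2718 + 19783}\right) = \left(\left(42 + 202\right) - 48329\right) \left(37892 + \sqrt{-2718 + 19783}\right) = \left(244 - 48329\right) \left(37892 + \sqrt{17065}\right) = - 48085 \left(37892 + \sqrt{17065}\right) = -1822036820 - 48085 \sqrt{17065}$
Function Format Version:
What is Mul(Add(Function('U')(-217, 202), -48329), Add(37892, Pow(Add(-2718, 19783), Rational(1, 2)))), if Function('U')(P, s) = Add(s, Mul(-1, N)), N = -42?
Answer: Add(-1822036820, Mul(-48085, Pow(17065, Rational(1, 2)))) ≈ -1.8283e+9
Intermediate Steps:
Function('U')(P, s) = Add(42, s) (Function('U')(P, s) = Add(s, Mul(-1, -42)) = Add(s, 42) = Add(42, s))
Mul(Add(Function('U')(-217, 202), -48329), Add(37892, Pow(Add(-2718, 19783), Rational(1, 2)))) = Mul(Add(Add(42, 202), -48329), Add(37892, Pow(Add(-2718, 19783), Rational(1, 2)))) = Mul(Add(244, -48329), Add(37892, Pow(17065, Rational(1, 2)))) = Mul(-48085, Add(37892, Pow(17065, Rational(1, 2)))) = Add(-1822036820, Mul(-48085, Pow(17065, Rational(1, 2))))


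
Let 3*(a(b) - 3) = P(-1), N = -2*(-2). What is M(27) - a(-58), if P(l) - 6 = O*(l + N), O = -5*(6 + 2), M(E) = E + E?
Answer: 89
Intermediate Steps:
M(E) = 2*E
N = 4
O = -40 (O = -5*8 = -40)
P(l) = -154 - 40*l (P(l) = 6 - 40*(l + 4) = 6 - 40*(4 + l) = 6 + (-160 - 40*l) = -154 - 40*l)
a(b) = -35 (a(b) = 3 + (-154 - 40*(-1))/3 = 3 + (-154 + 40)/3 = 3 + (⅓)*(-114) = 3 - 38 = -35)
M(27) - a(-58) = 2*27 - 1*(-35) = 54 + 35 = 89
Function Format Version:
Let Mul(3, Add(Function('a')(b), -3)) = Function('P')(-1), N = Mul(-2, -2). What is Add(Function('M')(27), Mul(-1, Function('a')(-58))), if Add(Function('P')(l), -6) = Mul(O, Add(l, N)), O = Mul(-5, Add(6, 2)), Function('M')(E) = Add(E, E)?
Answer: 89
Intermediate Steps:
Function('M')(E) = Mul(2, E)
N = 4
O = -40 (O = Mul(-5, 8) = -40)
Function('P')(l) = Add(-154, Mul(-40, l)) (Function('P')(l) = Add(6, Mul(-40, Add(l, 4))) = Add(6, Mul(-40, Add(4, l))) = Add(6, Add(-160, Mul(-40, l))) = Add(-154, Mul(-40, l)))
Function('a')(b) = -35 (Function('a')(b) = Add(3, Mul(Rational(1, 3), Add(-154, Mul(-40, -1)))) = Add(3, Mul(Rational(1, 3), Add(-154, 40))) = Add(3, Mul(Rational(1, 3), -114)) = Add(3, -38) = -35)
Add(Function('M')(27), Mul(-1, Function('a')(-58))) = Add(Mul(2, 27), Mul(-1, -35)) = Add(54, 35) = 89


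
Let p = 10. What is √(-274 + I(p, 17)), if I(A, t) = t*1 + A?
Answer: I*√247 ≈ 15.716*I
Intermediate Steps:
I(A, t) = A + t (I(A, t) = t + A = A + t)
√(-274 + I(p, 17)) = √(-274 + (10 + 17)) = √(-274 + 27) = √(-247) = I*√247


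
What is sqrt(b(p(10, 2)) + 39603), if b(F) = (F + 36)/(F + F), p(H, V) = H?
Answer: sqrt(3960530)/10 ≈ 199.01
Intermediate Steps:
b(F) = (36 + F)/(2*F) (b(F) = (36 + F)/((2*F)) = (36 + F)*(1/(2*F)) = (36 + F)/(2*F))
sqrt(b(p(10, 2)) + 39603) = sqrt((1/2)*(36 + 10)/10 + 39603) = sqrt((1/2)*(1/10)*46 + 39603) = sqrt(23/10 + 39603) = sqrt(396053/10) = sqrt(3960530)/10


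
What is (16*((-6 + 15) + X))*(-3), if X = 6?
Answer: -720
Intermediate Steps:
(16*((-6 + 15) + X))*(-3) = (16*((-6 + 15) + 6))*(-3) = (16*(9 + 6))*(-3) = (16*15)*(-3) = 240*(-3) = -720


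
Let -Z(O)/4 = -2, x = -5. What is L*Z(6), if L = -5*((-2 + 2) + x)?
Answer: 200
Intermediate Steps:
Z(O) = 8 (Z(O) = -4*(-2) = 8)
L = 25 (L = -5*((-2 + 2) - 5) = -5*(0 - 5) = -5*(-5) = 25)
L*Z(6) = 25*8 = 200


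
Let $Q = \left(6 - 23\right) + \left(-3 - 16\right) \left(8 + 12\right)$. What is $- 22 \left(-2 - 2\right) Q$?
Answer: $-34936$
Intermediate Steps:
$Q = -397$ ($Q = -17 - 380 = -397$)
$- 22 \left(-2 - 2\right) Q = - 22 \left(-2 - 2\right) \left(-397\right) = \left(-22\right) \left(-4\right) \left(-397\right) = 88 \left(-397\right) = -34936$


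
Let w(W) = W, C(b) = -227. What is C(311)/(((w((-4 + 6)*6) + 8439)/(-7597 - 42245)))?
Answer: 419042/313 ≈ 1338.8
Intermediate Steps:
C(311)/(((w((-4 + 6)*6) + 8439)/(-7597 - 42245))) = -227*(-7597 - 42245)/((-4 + 6)*6 + 8439) = -227*(-49842/(2*6 + 8439)) = -227*(-49842/(12 + 8439)) = -227/(8451*(-1/49842)) = -227/(-313/1846) = -227*(-1846/313) = 419042/313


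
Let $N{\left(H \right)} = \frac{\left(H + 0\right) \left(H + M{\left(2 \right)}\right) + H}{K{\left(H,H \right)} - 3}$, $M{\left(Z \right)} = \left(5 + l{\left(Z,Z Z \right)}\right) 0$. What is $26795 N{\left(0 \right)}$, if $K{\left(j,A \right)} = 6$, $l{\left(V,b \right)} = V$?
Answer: $0$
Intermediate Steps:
$M{\left(Z \right)} = 0$ ($M{\left(Z \right)} = \left(5 + Z\right) 0 = 0$)
$N{\left(H \right)} = \frac{H}{3} + \frac{H^{2}}{3}$ ($N{\left(H \right)} = \frac{\left(H + 0\right) \left(H + 0\right) + H}{6 - 3} = \frac{H H + H}{3} = \left(H^{2} + H\right) \frac{1}{3} = \left(H + H^{2}\right) \frac{1}{3} = \frac{H}{3} + \frac{H^{2}}{3}$)
$26795 N{\left(0 \right)} = 26795 \cdot \frac{1}{3} \cdot 0 \left(1 + 0\right) = 26795 \cdot \frac{1}{3} \cdot 0 \cdot 1 = 26795 \cdot 0 = 0$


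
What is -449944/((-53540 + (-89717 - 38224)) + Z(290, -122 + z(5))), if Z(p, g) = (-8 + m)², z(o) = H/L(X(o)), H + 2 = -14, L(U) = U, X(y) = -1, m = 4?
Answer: 449944/181465 ≈ 2.4795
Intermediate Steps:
H = -16 (H = -2 - 14 = -16)
z(o) = 16 (z(o) = -16/(-1) = -16*(-1) = 16)
Z(p, g) = 16 (Z(p, g) = (-8 + 4)² = (-4)² = 16)
-449944/((-53540 + (-89717 - 38224)) + Z(290, -122 + z(5))) = -449944/((-53540 + (-89717 - 38224)) + 16) = -449944/((-53540 - 127941) + 16) = -449944/(-181481 + 16) = -449944/(-181465) = -449944*(-1/181465) = 449944/181465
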